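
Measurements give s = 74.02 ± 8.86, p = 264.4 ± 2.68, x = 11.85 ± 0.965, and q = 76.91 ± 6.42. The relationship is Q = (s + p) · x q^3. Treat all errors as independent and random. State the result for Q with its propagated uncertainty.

Let u = s + p = 338.4. δu = √(δs² + δp²) = √(78.5 + 7.18) = 9.26, so δu/u = 0.0274.
Q is then a monomial in u, x, q:
δQ/Q = √((δu/u)² + (1·δx/x)² + (3·δq/q)²) = √(0.000748 + 0.00663 + 0.0627) = 0.265
Q = 1.824e+09, so δQ = 0.265 × 1.824e+09 = 4.83e+08.

(1.824 ± 0.483) × 10^9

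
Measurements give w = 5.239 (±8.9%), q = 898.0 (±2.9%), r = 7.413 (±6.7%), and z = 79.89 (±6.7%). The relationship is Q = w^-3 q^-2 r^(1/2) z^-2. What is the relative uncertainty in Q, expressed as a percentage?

30.6%

Q is a product of powers, so relative uncertainties combine in quadrature:
  (-3·δw/w)² = (-3×0.0890)² = 0.0713;  (-2·δq/q)² = (-2×0.0290)² = 0.00336;  (½·δr/r)² = (0.5×0.0670)² = 0.00112;  (-2·δz/z)² = (-2×0.0670)² = 0.0180
δQ/Q = √(0.0937) = 0.306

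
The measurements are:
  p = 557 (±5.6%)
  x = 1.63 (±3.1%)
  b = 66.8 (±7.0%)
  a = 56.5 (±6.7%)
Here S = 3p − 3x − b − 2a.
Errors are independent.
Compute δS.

94.0

Sums and differences: (δS)² = Σ (cᵢ δxᵢ)².
  (3·δp)² = 8760;  (3·δx)² = 0.0230;  (δb)² = 21.9;  (2·δa)² = 57.3
δS = √(8840) = 94.0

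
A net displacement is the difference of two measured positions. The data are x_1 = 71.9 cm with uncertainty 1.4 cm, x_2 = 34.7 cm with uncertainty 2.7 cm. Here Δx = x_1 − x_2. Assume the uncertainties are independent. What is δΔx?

Absolute uncertainties add in quadrature for a linear combination:
  (δx_1)² = 1.96;  (δx_2)² = 7.29
δΔx = √(9.25) = 3.04 cm

3.04 cm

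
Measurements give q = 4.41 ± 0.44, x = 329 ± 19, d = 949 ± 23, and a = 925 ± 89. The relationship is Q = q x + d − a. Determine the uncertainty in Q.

191

Let p = q·x = 1450. δp/p = √((1·δq/q)² + (1·δx/x)²) = √(0.00995 + 0.00334) = 0.115, so δp = 167.
Q = p + d − a: δQ = √(δp² + δd² + δa²) = √(28000 + 529 + 7920) = 191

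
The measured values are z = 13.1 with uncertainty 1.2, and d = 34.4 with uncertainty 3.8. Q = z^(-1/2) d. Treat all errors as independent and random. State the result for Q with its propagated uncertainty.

Products/powers → add relative errors in quadrature, weighted by exponent:
  (−½·δz/z)² = (-0.5×0.0916)² = 0.00210;  (1·δd/d)² = (1×0.110)² = 0.0122
δQ/Q = √(0.0143) = 0.120
Q = 9.50, so δQ = 0.120 × 9.50 = 1.14.

9.50 ± 1.14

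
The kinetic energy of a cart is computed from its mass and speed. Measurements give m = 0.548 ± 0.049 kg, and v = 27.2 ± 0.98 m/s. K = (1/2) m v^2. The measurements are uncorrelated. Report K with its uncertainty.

Products/powers → add relative errors in quadrature, weighted by exponent:
  (1·δm/m)² = (1×0.0894)² = 0.00800;  (2·δv/v)² = (2×0.0360)² = 0.00519
δK/K = √(0.0132) = 0.115
K = 203 J, so δK = 0.115 × 203 = 23.3 J.

203 ± 23.3 J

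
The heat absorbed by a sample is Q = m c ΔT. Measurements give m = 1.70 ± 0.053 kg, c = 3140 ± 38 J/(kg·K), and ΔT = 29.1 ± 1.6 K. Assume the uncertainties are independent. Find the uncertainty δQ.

Each factor contributes (exponent × relative error)² to (δQ/Q)²:
  (1·δm/m)² = (1×0.0312)² = 0.000972;  (1·δc/c)² = (1×0.0121)² = 0.000146;  (1·δΔT/ΔT)² = (1×0.0550)² = 0.00302
δQ/Q = √(0.00414) = 0.0644
Q = 1.55e+05 J, so δQ = 0.0644 × 1.55e+05 = 10000 J.

10000 J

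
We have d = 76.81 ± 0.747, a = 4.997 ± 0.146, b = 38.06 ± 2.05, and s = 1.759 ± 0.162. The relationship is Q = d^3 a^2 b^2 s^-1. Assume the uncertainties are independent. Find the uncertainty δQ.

1.45e+09

Each factor contributes (exponent × relative error)² to (δQ/Q)²:
  (3·δd/d)² = (3×0.00973)² = 0.000851;  (2·δa/a)² = (2×0.0292)² = 0.00341;  (2·δb/b)² = (2×0.0539)² = 0.0116;  (-1·δs/s)² = (-1×0.0921)² = 0.00848
δQ/Q = √(0.0244) = 0.156
Q = 9.318e+09, so δQ = 0.156 × 9.318e+09 = 1.45e+09.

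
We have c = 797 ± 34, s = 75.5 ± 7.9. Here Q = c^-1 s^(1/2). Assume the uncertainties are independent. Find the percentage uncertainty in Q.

6.75%

For a monomial Q ∝ c^-1, s^(1/2), fractional errors add in quadrature:
  (-1·δc/c)² = (-1×0.0427)² = 0.00182;  (½·δs/s)² = (0.5×0.105)² = 0.00274
δQ/Q = √(0.00456) = 0.0675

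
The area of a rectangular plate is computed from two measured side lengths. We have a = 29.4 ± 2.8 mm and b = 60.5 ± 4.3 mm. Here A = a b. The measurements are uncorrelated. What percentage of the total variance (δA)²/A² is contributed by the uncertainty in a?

(δA/A)² = (1·δa/a)² + (1·δb/b)²
  a term: (1×0.0952)² = 0.00907
  b term: (1×0.0711)² = 0.00505
Total = 0.0141. Share from a = 0.00907/0.0141 = 0.642.

64.2%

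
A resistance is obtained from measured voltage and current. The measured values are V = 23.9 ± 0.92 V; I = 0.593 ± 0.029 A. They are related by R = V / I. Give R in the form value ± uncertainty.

For a monomial R ∝ V, I^-1, fractional errors add in quadrature:
  (1·δV/V)² = (1×0.0385)² = 0.00148;  (-1·δI/I)² = (-1×0.0489)² = 0.00239
δR/R = √(0.00387) = 0.0622
R = 40.3 Ω, so δR = 0.0622 × 40.3 = 2.51 Ω.

40.3 ± 2.51 Ω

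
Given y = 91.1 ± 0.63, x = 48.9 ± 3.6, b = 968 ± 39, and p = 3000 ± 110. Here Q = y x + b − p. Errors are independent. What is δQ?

349

Let w = y·x = 4450. δw/w = √((1·δy/y)² + (1·δx/x)²) = √(4.78e-05 + 0.00542) = 0.0739, so δw = 329.
Q = w + b − p: δQ = √(δw² + δb² + δp²) = √(1.09e+05 + 1520 + 12100) = 349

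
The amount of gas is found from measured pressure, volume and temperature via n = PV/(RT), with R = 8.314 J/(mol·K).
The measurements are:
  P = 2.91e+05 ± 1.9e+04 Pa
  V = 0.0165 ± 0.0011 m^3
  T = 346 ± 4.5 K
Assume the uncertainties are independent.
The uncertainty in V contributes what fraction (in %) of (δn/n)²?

50.1%

(δn/n)² = (1·δP/P)² + (1·δV/V)² + (-1·δT/T)²
  P term: (1×0.0653)² = 0.00426
  V term: (1×0.0667)² = 0.00444
  T term: (-1×0.0130)² = 0.000169
Total = 0.00888. Share from V = 0.00444/0.00888 = 0.501.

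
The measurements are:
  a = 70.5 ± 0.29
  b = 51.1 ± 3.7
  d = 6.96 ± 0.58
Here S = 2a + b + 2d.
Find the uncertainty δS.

3.92

Each term contributes (cᵢ δxᵢ)² to (δS)²:
  (2·δa)² = 0.336;  (δb)² = 13.7;  (2·δd)² = 1.35
δS = √(15.4) = 3.92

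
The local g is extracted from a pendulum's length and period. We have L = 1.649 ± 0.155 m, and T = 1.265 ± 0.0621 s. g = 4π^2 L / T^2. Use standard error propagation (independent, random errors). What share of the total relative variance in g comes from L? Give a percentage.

(δg/g)² = (1·δL/L)² + (-2·δT/T)²
  L term: (1×0.0940)² = 0.00884
  T term: (-2×0.0491)² = 0.00964
Total = 0.0185. Share from L = 0.00884/0.0185 = 0.478.

47.8%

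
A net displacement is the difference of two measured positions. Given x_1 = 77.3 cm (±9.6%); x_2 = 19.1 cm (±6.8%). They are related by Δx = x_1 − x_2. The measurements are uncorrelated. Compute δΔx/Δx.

0.129

For a sum/difference, combine absolute errors in quadrature:
  (δx_1)² = 55.1;  (δx_2)² = 1.69
δΔx = √(56.8) = 7.53 cm
Δx = 58.2 cm, so δΔx/Δx = 7.53/58.2 = 0.129.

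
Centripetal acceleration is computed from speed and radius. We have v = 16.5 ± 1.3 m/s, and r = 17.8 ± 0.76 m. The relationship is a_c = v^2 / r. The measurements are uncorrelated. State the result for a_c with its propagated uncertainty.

Since a_c is a product/quotient, work with relative uncertainties:
  (2·δv/v)² = (2×0.0788)² = 0.0248;  (-1·δr/r)² = (-1×0.0427)² = 0.00182
δa_c/a_c = √(0.0267) = 0.163
a_c = 15.3 m/s^2, so δa_c = 0.163 × 15.3 = 2.50 m/s^2.

15.3 ± 2.50 m/s^2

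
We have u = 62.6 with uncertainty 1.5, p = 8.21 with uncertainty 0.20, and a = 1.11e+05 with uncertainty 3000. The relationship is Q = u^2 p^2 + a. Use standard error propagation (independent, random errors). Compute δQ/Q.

0.0488

Let w = u^2·p^2 = 2.64e+05. δw/w = √((2·δu/u)² + (2·δp/p)²) = √(0.00230 + 0.00237) = 0.0683, so δw = 18100.
Q = w + a: δQ = √(δw² + δa²) = √(3.26e+08 + 9e+06) = 18300
Q = 3.75e+05, so δQ/Q = 18300/3.75e+05 = 0.0488.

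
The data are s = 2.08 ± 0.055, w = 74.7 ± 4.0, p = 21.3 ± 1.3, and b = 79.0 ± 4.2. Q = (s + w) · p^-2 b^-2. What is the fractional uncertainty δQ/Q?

0.170

Let u = s + w = 76.8. δu = √(δs² + δw²) = √(0.00302 + 16.0) = 4.00, so δu/u = 0.0521.
Q is then a monomial in u, p, b:
δQ/Q = √((δu/u)² + (-2·δp/p)² + (-2·δb/b)²) = √(0.00271 + 0.0149 + 0.0113) = 0.170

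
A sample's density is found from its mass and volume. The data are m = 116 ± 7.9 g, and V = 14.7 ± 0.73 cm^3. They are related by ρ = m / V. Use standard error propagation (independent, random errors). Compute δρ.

0.665 g/cm^3

Relative error in a monomial: (δρ/ρ)² = Σ (nᵢ · δxᵢ/xᵢ)².
  (1·δm/m)² = (1×0.0681)² = 0.00464;  (-1·δV/V)² = (-1×0.0497)² = 0.00247
δρ/ρ = √(0.00710) = 0.0843
ρ = 7.89 g/cm^3, so δρ = 0.0843 × 7.89 = 0.665 g/cm^3.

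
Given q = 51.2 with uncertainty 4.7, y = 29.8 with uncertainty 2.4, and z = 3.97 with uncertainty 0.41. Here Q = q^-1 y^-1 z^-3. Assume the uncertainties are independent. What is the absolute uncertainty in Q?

3.49e-06

For a monomial Q ∝ q^-1, y^-1, z^-3, fractional errors add in quadrature:
  (-1·δq/q)² = (-1×0.0918)² = 0.00843;  (-1·δy/y)² = (-1×0.0805)² = 0.00649;  (-3·δz/z)² = (-3×0.103)² = 0.0960
δQ/Q = √(0.111) = 0.333
Q = 1.05e-05, so δQ = 0.333 × 1.05e-05 = 3.49e-06.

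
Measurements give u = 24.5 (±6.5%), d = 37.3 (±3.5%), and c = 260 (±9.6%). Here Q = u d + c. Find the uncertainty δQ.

Let p = u·d = 914. δp/p = √((1·δu/u)² + (1·δd/d)²) = √(0.00423 + 0.00123) = 0.0738, so δp = 67.5.
Q = p + c: δQ = √(δp² + δc²) = √(4550 + 623) = 71.9

71.9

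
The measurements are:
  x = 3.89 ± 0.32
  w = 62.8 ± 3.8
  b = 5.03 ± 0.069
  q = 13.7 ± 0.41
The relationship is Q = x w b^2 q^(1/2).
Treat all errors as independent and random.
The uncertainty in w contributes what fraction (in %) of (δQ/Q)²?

(δQ/Q)² = (1·δx/x)² + (1·δw/w)² + (2·δb/b)² + (½·δq/q)²
  x term: (1×0.0823)² = 0.00677
  w term: (1×0.0605)² = 0.00366
  b term: (2×0.0137)² = 0.000753
  q term: (0.5×0.0299)² = 0.000224
Total = 0.0114. Share from w = 0.00366/0.0114 = 0.321.

32.1%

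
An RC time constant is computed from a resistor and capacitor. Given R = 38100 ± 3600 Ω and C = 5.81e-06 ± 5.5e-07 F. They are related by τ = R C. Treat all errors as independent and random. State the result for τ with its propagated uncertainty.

For a monomial τ ∝ R, C, fractional errors add in quadrature:
  (1·δR/R)² = (1×0.0945)² = 0.00893;  (1·δC/C)² = (1×0.0947)² = 0.00896
δτ/τ = √(0.0179) = 0.134
τ = 0.221 s, so δτ = 0.134 × 0.221 = 0.0296 s.

0.221 ± 0.0296 s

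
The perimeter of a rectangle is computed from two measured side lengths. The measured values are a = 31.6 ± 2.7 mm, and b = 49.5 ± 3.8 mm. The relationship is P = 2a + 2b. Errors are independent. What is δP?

9.32 mm

Each term contributes (cᵢ δxᵢ)² to (δP)²:
  (2·δa)² = 29.2;  (2·δb)² = 57.8
δP = √(86.9) = 9.32 mm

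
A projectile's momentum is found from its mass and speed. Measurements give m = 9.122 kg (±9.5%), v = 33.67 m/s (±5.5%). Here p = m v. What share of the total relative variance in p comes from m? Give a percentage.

(δp/p)² = (1·δm/m)² + (1·δv/v)²
  m term: (1×0.0950)² = 0.00903
  v term: (1×0.0550)² = 0.00302
Total = 0.0120. Share from m = 0.00903/0.0120 = 0.749.

74.9%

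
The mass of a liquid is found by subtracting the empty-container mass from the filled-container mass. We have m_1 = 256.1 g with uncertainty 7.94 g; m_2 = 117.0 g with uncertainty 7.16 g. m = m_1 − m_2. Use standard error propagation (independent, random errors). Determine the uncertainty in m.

10.7 g

Sums and differences: (δm)² = Σ (cᵢ δxᵢ)².
  (δm_1)² = 63.0;  (δm_2)² = 51.3
δm = √(114) = 10.7 g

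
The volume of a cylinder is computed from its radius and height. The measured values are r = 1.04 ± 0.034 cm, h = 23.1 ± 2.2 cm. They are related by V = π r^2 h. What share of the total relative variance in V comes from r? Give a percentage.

32.0%

(δV/V)² = (2·δr/r)² + (1·δh/h)²
  r term: (2×0.0327)² = 0.00428
  h term: (1×0.0952)² = 0.00907
Total = 0.0133. Share from r = 0.00428/0.0133 = 0.320.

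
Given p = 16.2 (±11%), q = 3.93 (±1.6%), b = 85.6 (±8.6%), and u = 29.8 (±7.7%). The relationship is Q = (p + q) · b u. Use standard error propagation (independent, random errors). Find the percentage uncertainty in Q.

14.6%

Let w = p + q = 20.1. δw = √(δp² + δq²) = √(3.18 + 0.00395) = 1.78, so δw/w = 0.0886.
Q is then a monomial in w, b, u:
δQ/Q = √((δw/w)² + (1·δb/b)² + (1·δu/u)²) = √(0.00785 + 0.00740 + 0.00593) = 0.146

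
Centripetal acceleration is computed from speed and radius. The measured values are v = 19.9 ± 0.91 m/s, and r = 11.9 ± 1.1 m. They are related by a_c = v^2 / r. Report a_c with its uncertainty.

33.3 ± 4.33 m/s^2

Each factor contributes (exponent × relative error)² to (δa_c/a_c)²:
  (2·δv/v)² = (2×0.0457)² = 0.00836;  (-1·δr/r)² = (-1×0.0924)² = 0.00854
δa_c/a_c = √(0.0169) = 0.130
a_c = 33.3 m/s^2, so δa_c = 0.130 × 33.3 = 4.33 m/s^2.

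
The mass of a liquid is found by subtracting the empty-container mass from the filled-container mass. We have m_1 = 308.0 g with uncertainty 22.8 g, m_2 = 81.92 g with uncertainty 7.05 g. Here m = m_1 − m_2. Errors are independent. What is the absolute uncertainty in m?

23.9 g

Sums and differences: (δm)² = Σ (cᵢ δxᵢ)².
  (δm_1)² = 520;  (δm_2)² = 49.7
δm = √(570) = 23.9 g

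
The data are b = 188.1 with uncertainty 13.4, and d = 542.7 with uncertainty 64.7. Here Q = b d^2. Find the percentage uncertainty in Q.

24.9%

Each factor contributes (exponent × relative error)² to (δQ/Q)²:
  (1·δb/b)² = (1×0.0712)² = 0.00507;  (2·δd/d)² = (2×0.119)² = 0.0569
δQ/Q = √(0.0619) = 0.249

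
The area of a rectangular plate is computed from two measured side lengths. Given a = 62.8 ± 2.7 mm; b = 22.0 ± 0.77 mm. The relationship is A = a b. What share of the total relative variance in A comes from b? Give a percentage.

(δA/A)² = (1·δa/a)² + (1·δb/b)²
  a term: (1×0.0430)² = 0.00185
  b term: (1×0.0350)² = 0.00123
Total = 0.00307. Share from b = 0.00123/0.00307 = 0.399.

39.9%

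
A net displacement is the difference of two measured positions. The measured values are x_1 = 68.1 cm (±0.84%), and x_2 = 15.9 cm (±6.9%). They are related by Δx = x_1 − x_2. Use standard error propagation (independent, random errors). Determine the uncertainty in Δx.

For a sum/difference, combine absolute errors in quadrature:
  (δx_1)² = 0.327;  (δx_2)² = 1.20
δΔx = √(1.53) = 1.24 cm

1.24 cm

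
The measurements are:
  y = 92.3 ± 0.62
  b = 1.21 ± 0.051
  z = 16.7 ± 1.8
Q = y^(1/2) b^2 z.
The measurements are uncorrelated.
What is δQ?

32.2

Relative error in a monomial: (δQ/Q)² = Σ (nᵢ · δxᵢ/xᵢ)².
  (½·δy/y)² = (0.5×0.00672)² = 1.13e-05;  (2·δb/b)² = (2×0.0421)² = 0.00711;  (1·δz/z)² = (1×0.108)² = 0.0116
δQ/Q = √(0.0187) = 0.137
Q = 235, so δQ = 0.137 × 235 = 32.2.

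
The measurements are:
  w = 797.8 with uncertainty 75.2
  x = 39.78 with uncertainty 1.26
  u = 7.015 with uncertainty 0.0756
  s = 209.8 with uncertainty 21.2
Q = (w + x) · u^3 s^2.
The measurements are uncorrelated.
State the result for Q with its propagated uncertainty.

Let h = w + x = 837.6. δh = √(δw² + δx²) = √(5660 + 1.59) = 75.2, so δh/h = 0.0898.
Q is then a monomial in h, u, s:
δQ/Q = √((δh/h)² + (3·δu/u)² + (2·δs/s)²) = √(0.00806 + 0.00105 + 0.0408) = 0.223
Q = 1.273e+10, so δQ = 0.223 × 1.273e+10 = 2.84e+09.

(1.273 ± 0.284) × 10^10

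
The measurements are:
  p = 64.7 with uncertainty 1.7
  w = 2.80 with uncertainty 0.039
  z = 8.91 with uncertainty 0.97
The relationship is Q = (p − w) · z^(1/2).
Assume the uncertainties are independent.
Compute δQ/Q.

Let u = p − w = 61.9. δu = √(δp² + δw²) = √(2.89 + 0.00152) = 1.70, so δu/u = 0.0275.
Q is then a monomial in u, z:
δQ/Q = √((δu/u)² + (½·δz/z)²) = √(0.000755 + 0.00296) = 0.0610

0.0610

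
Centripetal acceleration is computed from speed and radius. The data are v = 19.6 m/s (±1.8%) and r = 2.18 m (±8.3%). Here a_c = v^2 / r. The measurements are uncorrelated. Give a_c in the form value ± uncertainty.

For a monomial a_c ∝ v^2, r^-1, fractional errors add in quadrature:
  (2·δv/v)² = (2×0.0180)² = 0.00130;  (-1·δr/r)² = (-1×0.0830)² = 0.00689
δa_c/a_c = √(0.00819) = 0.0905
a_c = 176 m/s^2, so δa_c = 0.0905 × 176 = 15.9 m/s^2.

176 ± 15.9 m/s^2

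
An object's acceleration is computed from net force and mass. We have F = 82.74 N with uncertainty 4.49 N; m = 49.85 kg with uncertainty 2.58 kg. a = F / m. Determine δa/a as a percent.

For a monomial a ∝ F, m^-1, fractional errors add in quadrature:
  (1·δF/F)² = (1×0.0543)² = 0.00294;  (-1·δm/m)² = (-1×0.0518)² = 0.00268
δa/a = √(0.00562) = 0.0750

7.50%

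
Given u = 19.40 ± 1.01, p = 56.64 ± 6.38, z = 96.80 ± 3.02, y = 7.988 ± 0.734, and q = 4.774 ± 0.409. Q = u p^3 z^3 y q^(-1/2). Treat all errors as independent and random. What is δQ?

Products/powers → add relative errors in quadrature, weighted by exponent:
  (1·δu/u)² = (1×0.0521)² = 0.00271;  (3·δp/p)² = (3×0.113)² = 0.114;  (3·δz/z)² = (3×0.0312)² = 0.00876;  (1·δy/y)² = (1×0.0919)² = 0.00844;  (−½·δq/q)² = (-0.5×0.0857)² = 0.00183
δQ/Q = √(0.136) = 0.369
Q = 1.169e+13, so δQ = 0.369 × 1.169e+13 = 4.31e+12.

4.31e+12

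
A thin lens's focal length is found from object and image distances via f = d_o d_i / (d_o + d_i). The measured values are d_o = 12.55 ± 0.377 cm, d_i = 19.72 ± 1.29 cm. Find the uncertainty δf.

0.241 cm

∂f/∂d_o = (d_i/(d_o+d_i))² = 0.373;  ∂f/∂d_i = (d_o/(d_o+d_i))² = 0.151
δf = √((∂f/∂d_o · δd_o)² + (∂f/∂d_i · δd_i)²) = √(0.0198 + 0.0381) = 0.241 cm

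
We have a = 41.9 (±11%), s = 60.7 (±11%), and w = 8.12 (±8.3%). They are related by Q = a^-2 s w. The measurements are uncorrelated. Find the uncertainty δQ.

0.0729

Q is a product of powers, so relative uncertainties combine in quadrature:
  (-2·δa/a)² = (-2×0.110)² = 0.0484;  (1·δs/s)² = (1×0.110)² = 0.0121;  (1·δw/w)² = (1×0.0830)² = 0.00689
δQ/Q = √(0.0674) = 0.260
Q = 0.281, so δQ = 0.260 × 0.281 = 0.0729.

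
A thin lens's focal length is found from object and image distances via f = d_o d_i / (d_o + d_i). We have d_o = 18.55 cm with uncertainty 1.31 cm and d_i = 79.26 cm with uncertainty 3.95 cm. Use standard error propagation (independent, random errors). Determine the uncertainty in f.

∂f/∂d_o = (d_i/(d_o+d_i))² = 0.657;  ∂f/∂d_i = (d_o/(d_o+d_i))² = 0.0360
δf = √((∂f/∂d_o · δd_o)² + (∂f/∂d_i · δd_i)²) = √(0.740 + 0.0202) = 0.872 cm

0.872 cm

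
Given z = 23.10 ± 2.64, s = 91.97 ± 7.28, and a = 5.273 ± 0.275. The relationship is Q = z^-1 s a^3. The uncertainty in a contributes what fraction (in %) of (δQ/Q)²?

55.9%

(δQ/Q)² = (-1·δz/z)² + (1·δs/s)² + (3·δa/a)²
  z term: (-1×0.114)² = 0.0131
  s term: (1×0.0792)² = 0.00627
  a term: (3×0.0522)² = 0.0245
Total = 0.0438. Share from a = 0.0245/0.0438 = 0.559.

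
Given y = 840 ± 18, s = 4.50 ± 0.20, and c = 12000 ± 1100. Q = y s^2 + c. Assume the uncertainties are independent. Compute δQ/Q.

0.0657

Let p = y·s^2 = 17000. δp/p = √((1·δy/y)² + (2·δs/s)²) = √(0.000459 + 0.00790) = 0.0914, so δp = 1560.
Q = p + c: δQ = √(δp² + δc²) = √(2.42e+06 + 1.21e+06) = 1900
Q = 29000, so δQ/Q = 1900/29000 = 0.0657.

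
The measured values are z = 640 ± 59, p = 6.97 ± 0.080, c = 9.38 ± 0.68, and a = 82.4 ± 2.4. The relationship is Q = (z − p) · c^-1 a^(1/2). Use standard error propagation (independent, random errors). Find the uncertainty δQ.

Let u = z − p = 633. δu = √(δz² + δp²) = √(3480 + 0.00640) = 59.0, so δu/u = 0.0932.
Q is then a monomial in u, c, a:
δQ/Q = √((δu/u)² + (-1·δc/c)² + (½·δa/a)²) = √(0.00869 + 0.00526 + 0.000212) = 0.119
Q = 613, so δQ = 0.119 × 613 = 72.9.

72.9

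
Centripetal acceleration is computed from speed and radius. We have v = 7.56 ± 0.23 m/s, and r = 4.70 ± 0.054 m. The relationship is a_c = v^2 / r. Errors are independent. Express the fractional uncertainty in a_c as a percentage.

For a monomial a_c ∝ v^2, r^-1, fractional errors add in quadrature:
  (2·δv/v)² = (2×0.0304)² = 0.00370;  (-1·δr/r)² = (-1×0.0115)² = 0.000132
δa_c/a_c = √(0.00383) = 0.0619

6.19%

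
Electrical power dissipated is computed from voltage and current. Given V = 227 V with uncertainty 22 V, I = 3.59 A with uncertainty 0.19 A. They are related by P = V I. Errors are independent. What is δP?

90.0 W

Each factor contributes (exponent × relative error)² to (δP/P)²:
  (1·δV/V)² = (1×0.0969)² = 0.00939;  (1·δI/I)² = (1×0.0529)² = 0.00280
δP/P = √(0.0122) = 0.110
P = 815 W, so δP = 0.110 × 815 = 90.0 W.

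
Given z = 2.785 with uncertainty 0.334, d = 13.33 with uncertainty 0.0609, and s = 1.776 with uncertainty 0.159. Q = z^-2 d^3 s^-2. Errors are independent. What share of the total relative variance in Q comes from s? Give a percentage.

(δQ/Q)² = (-2·δz/z)² + (3·δd/d)² + (-2·δs/s)²
  z term: (-2×0.120)² = 0.0575
  d term: (3×0.00457)² = 0.000188
  s term: (-2×0.0895)² = 0.0321
Total = 0.0898. Share from s = 0.0321/0.0898 = 0.357.

35.7%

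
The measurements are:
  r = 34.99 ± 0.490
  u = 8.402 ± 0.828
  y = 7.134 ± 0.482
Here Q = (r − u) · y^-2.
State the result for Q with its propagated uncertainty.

Let w = r − u = 26.59. δw = √(δr² + δu²) = √(0.240 + 0.686) = 0.962, so δw/w = 0.0362.
Q is then a monomial in w, y:
δQ/Q = √((δw/w)² + (-2·δy/y)²) = √(0.00131 + 0.0183) = 0.140
Q = 0.5224, so δQ = 0.140 × 0.5224 = 0.0731.

0.5224 ± 0.0731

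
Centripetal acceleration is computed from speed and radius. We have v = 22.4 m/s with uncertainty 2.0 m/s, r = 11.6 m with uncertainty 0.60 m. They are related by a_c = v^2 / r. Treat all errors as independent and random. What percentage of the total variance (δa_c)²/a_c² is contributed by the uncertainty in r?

7.74%

(δa_c/a_c)² = (2·δv/v)² + (-1·δr/r)²
  v term: (2×0.0893)² = 0.0319
  r term: (-1×0.0517)² = 0.00268
Total = 0.0346. Share from r = 0.00268/0.0346 = 0.0774.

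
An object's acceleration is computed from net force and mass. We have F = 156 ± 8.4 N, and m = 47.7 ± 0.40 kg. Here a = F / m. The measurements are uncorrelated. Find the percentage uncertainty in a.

a is a product of powers, so relative uncertainties combine in quadrature:
  (1·δF/F)² = (1×0.0538)² = 0.00290;  (-1·δm/m)² = (-1×0.00839)² = 7.03e-05
δa/a = √(0.00297) = 0.0545

5.45%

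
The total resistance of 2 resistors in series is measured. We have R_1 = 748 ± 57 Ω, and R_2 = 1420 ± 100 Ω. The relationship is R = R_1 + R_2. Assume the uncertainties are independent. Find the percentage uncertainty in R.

5.31%

Absolute uncertainties add in quadrature for a linear combination:
  (δR_1)² = 3250;  (δR_2)² = 10000
δR = √(13200) = 115 Ω
R = 2170 Ω, so δR/R = 115/2170 = 0.0531.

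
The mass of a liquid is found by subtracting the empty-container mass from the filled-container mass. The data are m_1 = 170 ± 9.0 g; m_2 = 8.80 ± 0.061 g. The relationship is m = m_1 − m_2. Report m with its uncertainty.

Absolute uncertainties add in quadrature for a linear combination:
  (δm_1)² = 81.0;  (δm_2)² = 0.00372
δm = √(81.0) = 9.00 g
m = 161 g.

161 ± 9.00 g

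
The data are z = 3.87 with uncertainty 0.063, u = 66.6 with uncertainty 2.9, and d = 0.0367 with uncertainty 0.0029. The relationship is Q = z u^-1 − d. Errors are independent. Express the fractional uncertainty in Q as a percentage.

18.5%

Let p = z·u^-1 = 0.0581. δp/p = √((1·δz/z)² + (-1·δu/u)²) = √(0.000265 + 0.00190) = 0.0465, so δp = 0.00270.
Q = p − d: δQ = √(δp² + δd²) = √(7.3e-06 + 8.41e-06) = 0.00396
Q = 0.0214, so δQ/Q = 0.00396/0.0214 = 0.185.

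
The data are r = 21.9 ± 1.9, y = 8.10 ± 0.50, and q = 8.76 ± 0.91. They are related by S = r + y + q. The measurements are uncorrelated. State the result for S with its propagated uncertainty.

38.8 ± 2.17

Each term contributes (cᵢ δxᵢ)² to (δS)²:
  (δr)² = 3.61;  (δy)² = 0.250;  (δq)² = 0.828
δS = √(4.69) = 2.17
S = 38.8.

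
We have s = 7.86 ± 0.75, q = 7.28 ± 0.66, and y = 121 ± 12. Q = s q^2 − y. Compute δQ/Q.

0.292

Let p = s·q^2 = 417. δp/p = √((1·δs/s)² + (2·δq/q)²) = √(0.00910 + 0.0329) = 0.205, so δp = 85.4.
Q = p − y: δQ = √(δp² + δy²) = √(7280 + 144) = 86.2
Q = 296, so δQ/Q = 86.2/296 = 0.292.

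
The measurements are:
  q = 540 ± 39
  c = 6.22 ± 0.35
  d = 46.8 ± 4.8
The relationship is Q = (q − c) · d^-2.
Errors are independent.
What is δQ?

0.0531

Let u = q − c = 534. δu = √(δq² + δc²) = √(1520 + 0.122) = 39.0, so δu/u = 0.0731.
Q is then a monomial in u, d:
δQ/Q = √((δu/u)² + (-2·δd/d)²) = √(0.00534 + 0.0421) = 0.218
Q = 0.244, so δQ = 0.218 × 0.244 = 0.0531.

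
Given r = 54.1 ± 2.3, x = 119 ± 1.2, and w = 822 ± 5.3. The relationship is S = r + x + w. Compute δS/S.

0.00593

Absolute uncertainties add in quadrature for a linear combination:
  (δr)² = 5.29;  (δx)² = 1.44;  (δw)² = 28.1
δS = √(34.8) = 5.90
S = 995, so δS/S = 5.90/995 = 0.00593.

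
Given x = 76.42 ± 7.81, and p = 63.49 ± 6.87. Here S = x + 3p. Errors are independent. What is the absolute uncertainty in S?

Sums and differences: (δS)² = Σ (cᵢ δxᵢ)².
  (δx)² = 61.0;  (3·δp)² = 425
δS = √(486) = 22.0

22.0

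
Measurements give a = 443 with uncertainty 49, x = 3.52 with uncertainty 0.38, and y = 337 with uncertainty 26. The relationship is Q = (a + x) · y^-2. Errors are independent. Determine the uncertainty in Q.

Let u = a + x = 447. δu = √(δa² + δx²) = √(2400 + 0.144) = 49.0, so δu/u = 0.110.
Q is then a monomial in u, y:
δQ/Q = √((δu/u)² + (-2·δy/y)²) = √(0.0120 + 0.0238) = 0.189
Q = 0.00393, so δQ = 0.189 × 0.00393 = 0.000744.

0.000744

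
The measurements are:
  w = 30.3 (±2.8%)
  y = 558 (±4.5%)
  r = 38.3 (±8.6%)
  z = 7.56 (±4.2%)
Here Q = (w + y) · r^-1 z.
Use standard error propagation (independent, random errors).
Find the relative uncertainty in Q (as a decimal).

0.105

Let u = w + y = 588. δu = √(δw² + δy²) = √(0.720 + 631) = 25.1, so δu/u = 0.0427.
Q is then a monomial in u, r, z:
δQ/Q = √((δu/u)² + (-1·δr/r)² + (1·δz/z)²) = √(0.00182 + 0.00740 + 0.00176) = 0.105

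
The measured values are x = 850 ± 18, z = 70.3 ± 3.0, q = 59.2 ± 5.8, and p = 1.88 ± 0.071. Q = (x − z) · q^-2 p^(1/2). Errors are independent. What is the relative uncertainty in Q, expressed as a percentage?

19.8%

Let u = x − z = 780. δu = √(δx² + δz²) = √(324 + 9.00) = 18.2, so δu/u = 0.0234.
Q is then a monomial in u, q, p:
δQ/Q = √((δu/u)² + (-2·δq/q)² + (½·δp/p)²) = √(0.000548 + 0.0384 + 0.000357) = 0.198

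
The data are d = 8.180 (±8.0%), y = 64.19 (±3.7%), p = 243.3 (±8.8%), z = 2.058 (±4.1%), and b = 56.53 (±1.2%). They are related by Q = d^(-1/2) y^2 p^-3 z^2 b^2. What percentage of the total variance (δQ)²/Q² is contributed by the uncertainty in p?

82.9%

(δQ/Q)² = (−½·δd/d)² + (2·δy/y)² + (-3·δp/p)² + (2·δz/z)² + (2·δb/b)²
  d term: (-0.5×0.0800)² = 0.00160
  y term: (2×0.0370)² = 0.00548
  p term: (-3×0.0880)² = 0.0697
  z term: (2×0.0410)² = 0.00672
  b term: (2×0.0120)² = 0.000576
Total = 0.0841. Share from p = 0.0697/0.0841 = 0.829.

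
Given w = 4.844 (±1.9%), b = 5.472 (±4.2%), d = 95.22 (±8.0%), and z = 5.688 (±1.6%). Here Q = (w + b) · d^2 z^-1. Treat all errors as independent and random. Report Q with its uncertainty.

Let u = w + b = 10.32. δu = √(δw² + δb²) = √(0.00847 + 0.0528) = 0.248, so δu/u = 0.0240.
Q is then a monomial in u, d, z:
δQ/Q = √((δu/u)² + (2·δd/d)² + (-1·δz/z)²) = √(0.000576 + 0.0256 + 0.000256) = 0.163
Q = 16440, so δQ = 0.163 × 16440 = 2670.

16440 ± 2670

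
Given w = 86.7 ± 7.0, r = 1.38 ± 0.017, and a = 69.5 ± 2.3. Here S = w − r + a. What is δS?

S is a linear combination, so absolute uncertainties add in quadrature:
  (δw)² = 49.0;  (δr)² = 0.000289;  (δa)² = 5.29
δS = √(54.3) = 7.37

7.37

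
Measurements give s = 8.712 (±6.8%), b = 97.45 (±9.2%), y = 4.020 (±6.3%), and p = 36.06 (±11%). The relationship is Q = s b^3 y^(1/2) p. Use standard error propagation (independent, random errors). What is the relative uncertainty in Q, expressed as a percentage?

30.6%

Q is a product of powers, so relative uncertainties combine in quadrature:
  (1·δs/s)² = (1×0.0680)² = 0.00462;  (3·δb/b)² = (3×0.0920)² = 0.0762;  (½·δy/y)² = (0.5×0.0630)² = 0.000992;  (1·δp/p)² = (1×0.110)² = 0.0121
δQ/Q = √(0.0939) = 0.306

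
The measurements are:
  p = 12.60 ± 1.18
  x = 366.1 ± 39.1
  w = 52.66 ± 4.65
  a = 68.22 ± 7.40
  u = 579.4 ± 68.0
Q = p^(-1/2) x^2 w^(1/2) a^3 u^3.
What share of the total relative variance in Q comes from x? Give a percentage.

(δQ/Q)² = (−½·δp/p)² + (2·δx/x)² + (½·δw/w)² + (3·δa/a)² + (3·δu/u)²
  p term: (-0.5×0.0937)² = 0.00219
  x term: (2×0.107)² = 0.0456
  w term: (0.5×0.0883)² = 0.00195
  a term: (3×0.108)² = 0.106
  u term: (3×0.117)² = 0.124
Total = 0.280. Share from x = 0.0456/0.280 = 0.163.

16.3%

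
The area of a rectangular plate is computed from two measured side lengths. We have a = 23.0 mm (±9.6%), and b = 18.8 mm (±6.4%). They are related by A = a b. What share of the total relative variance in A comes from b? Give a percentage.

30.8%

(δA/A)² = (1·δa/a)² + (1·δb/b)²
  a term: (1×0.0960)² = 0.00922
  b term: (1×0.0640)² = 0.00410
Total = 0.0133. Share from b = 0.00410/0.0133 = 0.308.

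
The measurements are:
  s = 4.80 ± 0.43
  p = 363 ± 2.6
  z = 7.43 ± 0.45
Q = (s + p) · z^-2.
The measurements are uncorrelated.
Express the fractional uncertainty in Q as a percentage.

Let u = s + p = 368. δu = √(δs² + δp²) = √(0.185 + 6.76) = 2.64, so δu/u = 0.00717.
Q is then a monomial in u, z:
δQ/Q = √((δu/u)² + (-2·δz/z)²) = √(5.13e-05 + 0.0147) = 0.121

12.1%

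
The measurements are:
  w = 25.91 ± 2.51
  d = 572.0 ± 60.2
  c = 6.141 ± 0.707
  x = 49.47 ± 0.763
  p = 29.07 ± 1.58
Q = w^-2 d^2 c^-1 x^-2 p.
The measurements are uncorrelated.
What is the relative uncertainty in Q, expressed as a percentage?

Q is a product of powers, so relative uncertainties combine in quadrature:
  (-2·δw/w)² = (-2×0.0969)² = 0.0375;  (2·δd/d)² = (2×0.105)² = 0.0443;  (-1·δc/c)² = (-1×0.115)² = 0.0133;  (-2·δx/x)² = (-2×0.0154)² = 0.000952;  (1·δp/p)² = (1×0.0544)² = 0.00295
δQ/Q = √(0.0990) = 0.315

31.5%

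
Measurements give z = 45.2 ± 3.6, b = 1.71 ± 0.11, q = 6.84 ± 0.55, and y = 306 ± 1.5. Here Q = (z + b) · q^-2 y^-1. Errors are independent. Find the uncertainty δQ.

0.000584

Let u = z + b = 46.9. δu = √(δz² + δb²) = √(13.0 + 0.0121) = 3.60, so δu/u = 0.0768.
Q is then a monomial in u, q, y:
δQ/Q = √((δu/u)² + (-2·δq/q)² + (-1·δy/y)²) = √(0.00589 + 0.0259 + 2.4e-05) = 0.178
Q = 0.00328, so δQ = 0.178 × 0.00328 = 0.000584.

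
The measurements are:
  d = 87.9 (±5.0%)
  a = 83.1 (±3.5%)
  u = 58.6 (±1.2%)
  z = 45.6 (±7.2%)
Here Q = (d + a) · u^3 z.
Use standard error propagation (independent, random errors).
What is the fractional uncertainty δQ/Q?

0.0862

Let w = d + a = 171. δw = √(δd² + δa²) = √(19.3 + 8.46) = 5.27, so δw/w = 0.0308.
Q is then a monomial in w, u, z:
δQ/Q = √((δw/w)² + (3·δu/u)² + (1·δz/z)²) = √(0.000950 + 0.00130 + 0.00518) = 0.0862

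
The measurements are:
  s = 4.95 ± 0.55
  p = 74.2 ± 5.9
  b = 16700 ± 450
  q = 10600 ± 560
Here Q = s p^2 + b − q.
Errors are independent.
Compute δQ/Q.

0.160

Let w = s·p^2 = 27300. δw/w = √((1·δs/s)² + (2·δp/p)²) = √(0.0123 + 0.0253) = 0.194, so δw = 5290.
Q = w + b − q: δQ = √(δw² + δb² + δq²) = √(2.8e+07 + 2.02e+05 + 3.14e+05) = 5340
Q = 33400, so δQ/Q = 5340/33400 = 0.160.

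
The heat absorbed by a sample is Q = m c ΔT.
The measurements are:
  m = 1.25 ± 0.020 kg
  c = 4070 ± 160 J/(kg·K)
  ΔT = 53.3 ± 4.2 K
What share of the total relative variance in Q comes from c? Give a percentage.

19.3%

(δQ/Q)² = (1·δm/m)² + (1·δc/c)² + (1·δΔT/ΔT)²
  m term: (1×0.0160)² = 0.000256
  c term: (1×0.0393)² = 0.00155
  ΔT term: (1×0.0788)² = 0.00621
Total = 0.00801. Share from c = 0.00155/0.00801 = 0.193.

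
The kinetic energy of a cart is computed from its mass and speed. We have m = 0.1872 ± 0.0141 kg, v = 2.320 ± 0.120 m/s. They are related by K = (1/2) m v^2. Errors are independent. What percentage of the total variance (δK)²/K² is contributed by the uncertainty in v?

(δK/K)² = (1·δm/m)² + (2·δv/v)²
  m term: (1×0.0753)² = 0.00567
  v term: (2×0.0517)² = 0.0107
Total = 0.0164. Share from v = 0.0107/0.0164 = 0.654.

65.4%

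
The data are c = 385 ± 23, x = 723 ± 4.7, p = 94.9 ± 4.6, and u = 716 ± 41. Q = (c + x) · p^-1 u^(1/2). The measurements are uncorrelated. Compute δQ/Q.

Let w = c + x = 1110. δw = √(δc² + δx²) = √(529 + 22.1) = 23.5, so δw/w = 0.0212.
Q is then a monomial in w, p, u:
δQ/Q = √((δw/w)² + (-1·δp/p)² + (½·δu/u)²) = √(0.000449 + 0.00235 + 0.000820) = 0.0602

0.0602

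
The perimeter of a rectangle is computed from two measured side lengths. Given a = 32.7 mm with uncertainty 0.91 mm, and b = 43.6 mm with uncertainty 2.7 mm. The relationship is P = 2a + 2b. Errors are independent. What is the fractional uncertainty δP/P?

0.0373

For a sum/difference, combine absolute errors in quadrature:
  (2·δa)² = 3.31;  (2·δb)² = 29.2
δP = √(32.5) = 5.70 mm
P = 153 mm, so δP/P = 5.70/153 = 0.0373.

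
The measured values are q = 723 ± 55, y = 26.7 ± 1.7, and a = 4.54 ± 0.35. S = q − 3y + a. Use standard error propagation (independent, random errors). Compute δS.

55.2

Absolute uncertainties add in quadrature for a linear combination:
  (δq)² = 3020;  (3·δy)² = 26.0;  (δa)² = 0.122
δS = √(3050) = 55.2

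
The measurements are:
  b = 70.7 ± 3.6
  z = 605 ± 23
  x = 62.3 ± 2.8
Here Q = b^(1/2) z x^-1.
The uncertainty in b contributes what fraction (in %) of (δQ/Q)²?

15.8%

(δQ/Q)² = (½·δb/b)² + (1·δz/z)² + (-1·δx/x)²
  b term: (0.5×0.0509)² = 0.000648
  z term: (1×0.0380)² = 0.00145
  x term: (-1×0.0449)² = 0.00202
Total = 0.00411. Share from b = 0.000648/0.00411 = 0.158.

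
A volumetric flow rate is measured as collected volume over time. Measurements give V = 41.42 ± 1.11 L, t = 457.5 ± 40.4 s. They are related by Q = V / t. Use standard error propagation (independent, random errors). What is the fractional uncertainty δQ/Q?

For a monomial Q ∝ V, t^-1, fractional errors add in quadrature:
  (1·δV/V)² = (1×0.0268)² = 0.000718;  (-1·δt/t)² = (-1×0.0883)² = 0.00780
δQ/Q = √(0.00852) = 0.0923

0.0923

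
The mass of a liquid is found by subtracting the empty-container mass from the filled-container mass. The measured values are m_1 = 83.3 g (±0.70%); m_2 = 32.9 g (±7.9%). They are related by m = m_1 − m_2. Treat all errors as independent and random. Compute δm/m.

Absolute uncertainties add in quadrature for a linear combination:
  (δm_1)² = 0.340;  (δm_2)² = 6.76
δm = √(7.10) = 2.66 g
m = 50.4 g, so δm/m = 2.66/50.4 = 0.0529.

0.0529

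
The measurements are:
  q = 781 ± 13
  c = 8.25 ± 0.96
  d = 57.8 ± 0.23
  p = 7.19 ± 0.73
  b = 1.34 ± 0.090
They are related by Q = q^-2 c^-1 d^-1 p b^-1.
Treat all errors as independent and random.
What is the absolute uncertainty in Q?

3.17e-09

Products/powers → add relative errors in quadrature, weighted by exponent:
  (-2·δq/q)² = (-2×0.0166)² = 0.00111;  (-1·δc/c)² = (-1×0.116)² = 0.0135;  (-1·δd/d)² = (-1×0.00398)² = 1.58e-05;  (1·δp/p)² = (1×0.102)² = 0.0103;  (-1·δb/b)² = (-1×0.0672)² = 0.00451
δQ/Q = √(0.0295) = 0.172
Q = 1.84e-08, so δQ = 0.172 × 1.84e-08 = 3.17e-09.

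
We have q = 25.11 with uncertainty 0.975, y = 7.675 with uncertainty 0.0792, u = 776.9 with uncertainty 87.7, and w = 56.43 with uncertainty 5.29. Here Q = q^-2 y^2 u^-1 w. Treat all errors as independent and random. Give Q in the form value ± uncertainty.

0.006786 ± 0.00114

Each factor contributes (exponent × relative error)² to (δQ/Q)²:
  (-2·δq/q)² = (-2×0.0388)² = 0.00603;  (2·δy/y)² = (2×0.0103)² = 0.000426;  (-1·δu/u)² = (-1×0.113)² = 0.0127;  (1·δw/w)² = (1×0.0937)² = 0.00879
δQ/Q = √(0.0280) = 0.167
Q = 0.006786, so δQ = 0.167 × 0.006786 = 0.00114.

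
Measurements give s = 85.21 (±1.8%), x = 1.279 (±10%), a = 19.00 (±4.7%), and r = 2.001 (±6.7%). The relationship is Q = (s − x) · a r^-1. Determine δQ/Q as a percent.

Let u = s − x = 83.93. δu = √(δs² + δx²) = √(2.35 + 0.0164) = 1.54, so δu/u = 0.0183.
Q is then a monomial in u, a, r:
δQ/Q = √((δu/u)² + (1·δa/a)² + (-1·δr/r)²) = √(0.000336 + 0.00221 + 0.00449) = 0.0839

8.39%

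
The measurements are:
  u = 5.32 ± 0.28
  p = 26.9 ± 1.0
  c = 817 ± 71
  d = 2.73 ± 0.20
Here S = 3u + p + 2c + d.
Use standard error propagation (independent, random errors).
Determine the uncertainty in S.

S is a linear combination, so absolute uncertainties add in quadrature:
  (3·δu)² = 0.706;  (δp)² = 1.00;  (2·δc)² = 20200;  (δd)² = 0.0400
δS = √(20200) = 142

142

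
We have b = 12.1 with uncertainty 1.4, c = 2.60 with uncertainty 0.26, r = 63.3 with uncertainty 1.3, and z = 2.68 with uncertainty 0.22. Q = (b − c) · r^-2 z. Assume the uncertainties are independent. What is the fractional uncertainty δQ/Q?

0.176

Let u = b − c = 9.50. δu = √(δb² + δc²) = √(1.96 + 0.0676) = 1.42, so δu/u = 0.150.
Q is then a monomial in u, r, z:
δQ/Q = √((δu/u)² + (-2·δr/r)² + (1·δz/z)²) = √(0.0225 + 0.00169 + 0.00674) = 0.176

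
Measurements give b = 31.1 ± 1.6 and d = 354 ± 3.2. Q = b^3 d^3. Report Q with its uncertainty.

(1.33 ± 0.209) × 10^12

Products/powers → add relative errors in quadrature, weighted by exponent:
  (3·δb/b)² = (3×0.0514)² = 0.0238;  (3·δd/d)² = (3×0.00904)² = 0.000735
δQ/Q = √(0.0246) = 0.157
Q = 1.33e+12, so δQ = 0.157 × 1.33e+12 = 2.09e+11.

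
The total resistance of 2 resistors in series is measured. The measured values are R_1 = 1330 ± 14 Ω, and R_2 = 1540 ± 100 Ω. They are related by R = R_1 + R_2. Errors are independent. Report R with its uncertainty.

R is a linear combination, so absolute uncertainties add in quadrature:
  (δR_1)² = 196;  (δR_2)² = 10000
δR = √(10200) = 101 Ω
R = 2870 Ω.

2870 ± 101 Ω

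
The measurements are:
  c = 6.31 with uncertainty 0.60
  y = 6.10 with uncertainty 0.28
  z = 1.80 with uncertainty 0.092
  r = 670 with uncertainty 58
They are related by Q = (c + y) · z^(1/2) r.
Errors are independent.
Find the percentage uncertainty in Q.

Let u = c + y = 12.4. δu = √(δc² + δy²) = √(0.360 + 0.0784) = 0.662, so δu/u = 0.0534.
Q is then a monomial in u, z, r:
δQ/Q = √((δu/u)² + (½·δz/z)² + (1·δr/r)²) = √(0.00285 + 0.000653 + 0.00749) = 0.105

10.5%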